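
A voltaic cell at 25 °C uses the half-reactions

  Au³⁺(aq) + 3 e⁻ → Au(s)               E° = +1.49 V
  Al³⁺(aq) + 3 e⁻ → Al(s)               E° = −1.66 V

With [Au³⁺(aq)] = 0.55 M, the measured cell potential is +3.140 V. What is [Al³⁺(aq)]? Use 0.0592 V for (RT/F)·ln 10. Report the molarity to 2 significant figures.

With Au³⁺/Au at the cathode and Al³⁺/Al at the anode, E°cell = +1.49 − (−1.66) = +3.15 V (n = 3).
Rearranging E = E° − (0.0592/n)·log Q gives log Q = 3(+3.15 − (+3.140))/0.0592 = 0.507.
The balanced reaction is Au³⁺(aq) + Al(s) → Au(s) + Al³⁺(aq), so Q = [Al³⁺(aq)] / [Au³⁺(aq)].
Substituting the known concentrations and solving, log [Al³⁺(aq)] = 0.247 and [Al³⁺(aq)] = 1.8 M.

1.8 M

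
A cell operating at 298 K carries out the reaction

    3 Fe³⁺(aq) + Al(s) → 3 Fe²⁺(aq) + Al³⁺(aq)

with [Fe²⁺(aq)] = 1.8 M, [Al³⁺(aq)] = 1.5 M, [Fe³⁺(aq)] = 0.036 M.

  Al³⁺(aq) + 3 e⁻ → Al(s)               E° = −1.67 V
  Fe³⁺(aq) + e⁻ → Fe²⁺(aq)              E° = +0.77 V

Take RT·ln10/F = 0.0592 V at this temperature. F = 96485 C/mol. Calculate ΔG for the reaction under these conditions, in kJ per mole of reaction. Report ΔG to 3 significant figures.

The standard cell potential is +0.77 − (−1.67) = +2.44 V, with n = 3 electrons in the balanced equation.
Q = ([Fe²⁺(aq)]^3·[Al³⁺(aq)]) / [Fe³⁺(aq)]^3 = 1.88×10^5, so log Q = 5.273 and E = +2.44 − (0.0592/3)(5.273) = +2.3359 V.
Then ΔG = −nFE = −3 × 96485 × +2.3359 J/mol = −676 kJ/mol.

−676 kJ/mol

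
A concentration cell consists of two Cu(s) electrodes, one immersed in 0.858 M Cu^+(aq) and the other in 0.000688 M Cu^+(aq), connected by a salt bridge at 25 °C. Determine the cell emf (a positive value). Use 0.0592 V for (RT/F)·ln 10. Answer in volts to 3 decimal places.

0.183 V

For a concentration cell E°cell = 0, since both electrodes use the same couple.
The compartment with the higher Cu^+(aq) concentration (0.858 M) acts as the cathode; ions are reduced there and produced at the dilute (0.000688 M) anode.
With n = 1, Ecell = −(0.0592/1)·log([dilute]/[conc]) = −(0.0592/1)·log(0.000688/0.858) = +0.183 V.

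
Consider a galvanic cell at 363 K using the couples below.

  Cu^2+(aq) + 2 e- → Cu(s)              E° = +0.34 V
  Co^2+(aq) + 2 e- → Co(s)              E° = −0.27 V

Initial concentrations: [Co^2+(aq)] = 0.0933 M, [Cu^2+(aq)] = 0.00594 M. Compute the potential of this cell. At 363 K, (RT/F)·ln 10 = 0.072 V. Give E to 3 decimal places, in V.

+0.567 V

The Cu²⁺/Cu couple has the more positive E°, so it is the cathode; Co²⁺/Co is the anode.
E°cell = E°cat − E°an = +0.34 − (−0.27) = +0.61 V; n = 2.
Balancing gives Cu^2+(aq) + Co(s) → Cu(s) + Co^2+(aq); hence Q = [Co^2+(aq)] / [Cu^2+(aq)] = 15.7 (log Q = 1.196).
Applying E = E° − (RT ln10/nF)·log Q gives +0.61 − (0.072/2)(1.196) = +0.567 V.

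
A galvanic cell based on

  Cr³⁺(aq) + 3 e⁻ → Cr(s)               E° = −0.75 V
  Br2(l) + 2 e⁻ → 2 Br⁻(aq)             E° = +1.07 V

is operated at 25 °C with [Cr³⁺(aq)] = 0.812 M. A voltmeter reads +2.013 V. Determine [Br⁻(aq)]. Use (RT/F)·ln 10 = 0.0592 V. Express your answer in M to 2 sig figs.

0.00059 M

With Br₂/Br⁻ at the cathode and Cr³⁺/Cr at the anode, E°cell = +1.07 − (−0.75) = +1.82 V (n = 6).
Since E = E° − (0.0592/n)·log Q, log Q = n(E° − E)/0.0592 = −19.561.
Balancing electrons gives 3 Br2(l) + 2 Cr(s) → 6 Br⁻(aq) + 2 Cr³⁺(aq); thus Q = [Br⁻(aq)]^6·[Cr³⁺(aq)]^2.
Solving for the unknown gives log [Br⁻(aq)] = −3.230, so [Br⁻(aq)] ≈ 0.00059 M.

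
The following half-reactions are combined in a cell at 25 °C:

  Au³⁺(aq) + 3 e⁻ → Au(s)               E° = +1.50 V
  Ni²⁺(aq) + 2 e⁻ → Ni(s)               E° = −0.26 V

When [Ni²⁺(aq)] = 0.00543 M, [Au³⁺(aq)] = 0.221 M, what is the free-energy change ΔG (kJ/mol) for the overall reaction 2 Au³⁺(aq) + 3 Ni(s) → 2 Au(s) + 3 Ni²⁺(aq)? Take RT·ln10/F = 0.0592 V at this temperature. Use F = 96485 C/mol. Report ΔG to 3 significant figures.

−1050 kJ/mol

E°cell = +1.50 − (−0.26) = +1.76 V; the balanced reaction transfers n = 6 electrons.
Q = [Ni²⁺(aq)]^3 / [Au³⁺(aq)]^2 = 3.28×10^−6, so log Q = −5.484 and E = +1.76 − (0.0592/6)(−5.484) = +1.8141 V.
Then ΔG = −nFE = −6 × 96485 × +1.8141 J/mol = −1050 kJ/mol.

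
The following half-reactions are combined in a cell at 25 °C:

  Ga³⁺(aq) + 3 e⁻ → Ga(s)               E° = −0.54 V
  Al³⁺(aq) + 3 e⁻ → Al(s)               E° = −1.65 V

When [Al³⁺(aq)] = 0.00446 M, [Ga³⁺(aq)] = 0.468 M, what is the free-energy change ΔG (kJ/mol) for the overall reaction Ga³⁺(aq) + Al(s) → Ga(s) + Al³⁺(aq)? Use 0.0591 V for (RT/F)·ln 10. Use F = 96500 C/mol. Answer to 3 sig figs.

−333 kJ/mol

E°cell = −0.54 − (−1.65) = +1.11 V; the balanced reaction transfers n = 3 electrons.
The reaction quotient is [Al³⁺(aq)] / [Ga³⁺(aq)] = 0.00953; by Nernst, E = +1.11 − (0.0591/3)(−2.021) = +1.1498 V.
ΔG = −nFE = −(3)(96500)(+1.1498) J/mol = −333 kJ/mol.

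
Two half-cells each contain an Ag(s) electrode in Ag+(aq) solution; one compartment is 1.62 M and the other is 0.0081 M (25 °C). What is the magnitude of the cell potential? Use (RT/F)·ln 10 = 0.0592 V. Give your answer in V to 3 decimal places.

0.136 V

For a concentration cell E°cell = 0, since both electrodes use the same couple.
The compartment with the higher Ag+(aq) concentration (1.62 M) acts as the cathode; ions are reduced there and produced at the dilute (0.0081 M) anode.
With n = 1, Ecell = −(0.0592/1)·log([dilute]/[conc]) = −(0.0592/1)·log(0.0081/1.62) = +0.136 V.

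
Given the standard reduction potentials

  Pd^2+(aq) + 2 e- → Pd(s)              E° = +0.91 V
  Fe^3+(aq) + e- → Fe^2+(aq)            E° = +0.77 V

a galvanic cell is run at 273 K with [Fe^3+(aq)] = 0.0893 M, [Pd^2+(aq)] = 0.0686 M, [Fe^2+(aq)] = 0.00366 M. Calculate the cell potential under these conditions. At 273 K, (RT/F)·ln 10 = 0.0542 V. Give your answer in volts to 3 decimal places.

Since E°(Pd²⁺/Pd) > E°(Fe³⁺/Fe²⁺), Pd²⁺/Pd serves as the cathode.
The standard potential is +0.91 − (+0.77) = +0.14 V and the balanced reaction transfers n = 2 electrons.
For the overall reaction Pd^2+(aq) + 2 Fe^2+(aq) → Pd(s) + 2 Fe^3+(aq), Q = [Fe^3+(aq)]^2 / ([Pd^2+(aq)]·[Fe^2+(aq)]^2) = 8.68×10^3, giving log Q = 3.938.
E = E° − (0.0542/n)·log Q = +0.14 − (0.0542/2)(3.938) = +0.033 V.

+0.033 V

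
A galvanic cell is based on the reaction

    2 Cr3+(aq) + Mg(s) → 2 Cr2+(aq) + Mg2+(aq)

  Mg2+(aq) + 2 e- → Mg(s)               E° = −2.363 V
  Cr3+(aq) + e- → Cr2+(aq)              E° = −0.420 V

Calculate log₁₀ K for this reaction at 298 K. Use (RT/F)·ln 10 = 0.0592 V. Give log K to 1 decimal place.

The Cr³⁺/Cr²⁺ couple is reduced (cathode); E°cell = −0.420 − (−2.363) = +1.943 V with n = 2.
At equilibrium E = 0, so log K = nE°cell / 0.0592 = (2)(+1.943) / 0.0592 = 65.6.

log K = 65.6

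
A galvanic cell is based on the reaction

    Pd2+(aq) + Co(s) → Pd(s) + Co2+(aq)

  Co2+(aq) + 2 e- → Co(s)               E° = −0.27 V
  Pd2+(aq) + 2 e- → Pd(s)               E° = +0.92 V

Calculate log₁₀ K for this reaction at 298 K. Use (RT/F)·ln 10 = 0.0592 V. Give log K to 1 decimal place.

The Pd²⁺/Pd couple is reduced (cathode); E°cell = +0.92 − (−0.27) = +1.19 V with n = 2.
At equilibrium E = 0, so log K = nE°cell / 0.0592 = (2)(+1.19) / 0.0592 = 40.2.

log K = 40.2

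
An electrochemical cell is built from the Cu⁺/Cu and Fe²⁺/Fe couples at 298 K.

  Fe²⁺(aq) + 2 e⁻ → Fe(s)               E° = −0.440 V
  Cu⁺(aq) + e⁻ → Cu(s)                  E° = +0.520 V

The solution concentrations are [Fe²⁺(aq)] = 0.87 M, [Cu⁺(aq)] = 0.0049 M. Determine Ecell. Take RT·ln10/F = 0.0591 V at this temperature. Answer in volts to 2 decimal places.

Cu⁺/Cu is reduced (cathode, E° = +0.520 V) and Fe²⁺/Fe is oxidized (anode).
E°cell = E°cat − E°an = +0.520 − (−0.440) = +0.960 V; n = 2.
Balancing gives 2 Cu⁺(aq) + Fe(s) → 2 Cu(s) + Fe²⁺(aq); hence Q = [Fe²⁺(aq)] / [Cu⁺(aq)]^2 = 3.62×10^4 (log Q = 4.559).
Applying E = E° − (RT ln10/nF)·log Q gives +0.960 − (0.0591/2)(4.559) = +0.83 V.

+0.83 V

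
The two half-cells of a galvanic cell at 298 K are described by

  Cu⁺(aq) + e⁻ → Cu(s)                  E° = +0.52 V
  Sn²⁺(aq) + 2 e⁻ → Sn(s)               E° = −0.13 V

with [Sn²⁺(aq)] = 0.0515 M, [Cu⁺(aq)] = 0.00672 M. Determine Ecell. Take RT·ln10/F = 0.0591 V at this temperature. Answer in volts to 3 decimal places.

+0.560 V

The Cu⁺/Cu couple has the more positive E°, so it is the cathode; Sn²⁺/Sn is the anode.
The standard potential is +0.52 − (−0.13) = +0.65 V and the balanced reaction transfers n = 2 electrons.
The balanced reaction is 2 Cu⁺(aq) + Sn(s) → 2 Cu(s) + Sn²⁺(aq), so Q = [Sn²⁺(aq)] / [Cu⁺(aq)]^2 = 1.14×10^3 and log Q = 3.057.
E = E° − (0.0591/n)·log Q = +0.65 − (0.0591/2)(3.057) = +0.560 V.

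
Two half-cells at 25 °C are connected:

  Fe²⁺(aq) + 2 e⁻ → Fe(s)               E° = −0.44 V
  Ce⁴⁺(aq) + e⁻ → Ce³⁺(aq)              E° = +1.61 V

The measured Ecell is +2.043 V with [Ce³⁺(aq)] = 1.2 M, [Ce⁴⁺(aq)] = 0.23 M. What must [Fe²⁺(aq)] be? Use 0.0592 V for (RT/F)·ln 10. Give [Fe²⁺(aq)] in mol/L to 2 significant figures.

0.063 M

Ce⁴⁺/Ce³⁺ is the cathode (higher E°); E°cell = +1.61 − (−0.44) = +2.05 V with n = 2.
Rearranging E = E° − (0.0592/n)·log Q gives log Q = 2(+2.05 − (+2.043))/0.0592 = 0.236.
Balancing electrons gives 2 Ce⁴⁺(aq) + Fe(s) → 2 Ce³⁺(aq) + Fe²⁺(aq); thus Q = ([Ce³⁺(aq)]^2·[Fe²⁺(aq)]) / [Ce⁴⁺(aq)]^2.
Solving for the unknown gives log [Fe²⁺(aq)] = −1.199, so [Fe²⁺(aq)] ≈ 0.063 M.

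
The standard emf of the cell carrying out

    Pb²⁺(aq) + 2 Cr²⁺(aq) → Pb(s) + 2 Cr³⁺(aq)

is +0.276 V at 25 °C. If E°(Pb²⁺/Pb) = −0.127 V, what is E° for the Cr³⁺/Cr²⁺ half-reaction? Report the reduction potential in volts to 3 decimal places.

In the reaction as written the Pb²⁺/Pb couple is reduced (cathode) and Cr³⁺/Cr²⁺ is oxidized (anode), so E°cell = E°(Pb²⁺/Pb) − E°(Cr³⁺/Cr²⁺).
E°(Cr³⁺/Cr²⁺) = E°(cathode) − E°cell = −0.127 − (+0.276) = −0.403 V.

−0.403 V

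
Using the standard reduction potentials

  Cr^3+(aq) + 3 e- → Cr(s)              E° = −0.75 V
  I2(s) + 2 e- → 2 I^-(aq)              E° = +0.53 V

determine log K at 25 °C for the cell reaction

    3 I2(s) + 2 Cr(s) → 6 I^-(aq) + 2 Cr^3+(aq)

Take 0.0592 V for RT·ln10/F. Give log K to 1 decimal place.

log K = 129.7

The I₂/I⁻ couple is reduced (cathode); E°cell = +0.53 − (−0.75) = +1.28 V with n = 6.
At equilibrium E = 0, so log K = nE°cell / 0.0592 = (6)(+1.28) / 0.0592 = 129.7.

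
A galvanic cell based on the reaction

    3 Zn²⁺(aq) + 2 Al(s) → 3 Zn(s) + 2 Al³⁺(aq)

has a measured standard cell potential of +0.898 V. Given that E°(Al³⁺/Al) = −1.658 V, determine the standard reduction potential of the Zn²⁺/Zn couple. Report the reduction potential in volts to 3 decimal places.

In the reaction as written the Zn²⁺/Zn couple is reduced (cathode) and Al³⁺/Al is oxidized (anode), so E°cell = E°(Zn²⁺/Zn) − E°(Al³⁺/Al).
E°(Zn²⁺/Zn) = E°cell + E°(anode) = +0.898 + (−1.658) = −0.760 V.

−0.760 V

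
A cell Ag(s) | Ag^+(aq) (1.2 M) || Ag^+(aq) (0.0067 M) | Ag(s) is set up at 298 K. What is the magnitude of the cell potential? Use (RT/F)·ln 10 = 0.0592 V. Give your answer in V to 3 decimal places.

For a concentration cell E°cell = 0, since both electrodes use the same couple.
The compartment with the higher Ag^+(aq) concentration (1.2 M) acts as the cathode; ions are reduced there and produced at the dilute (0.0067 M) anode.
With n = 1, Ecell = −(0.0592/1)·log([dilute]/[conc]) = −(0.0592/1)·log(0.0067/1.2) = +0.133 V.

0.133 V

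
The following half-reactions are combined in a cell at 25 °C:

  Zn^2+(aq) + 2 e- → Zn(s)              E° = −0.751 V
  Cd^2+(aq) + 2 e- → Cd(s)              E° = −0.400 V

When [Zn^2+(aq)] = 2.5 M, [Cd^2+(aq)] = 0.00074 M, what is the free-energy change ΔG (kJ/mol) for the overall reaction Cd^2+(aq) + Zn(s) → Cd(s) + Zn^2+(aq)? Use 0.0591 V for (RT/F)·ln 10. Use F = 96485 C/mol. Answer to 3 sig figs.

The standard cell potential is −0.400 − (−0.751) = +0.351 V, with n = 2 electrons in the balanced equation.
The reaction quotient is [Zn^2+(aq)] / [Cd^2+(aq)] = 3.38×10^3; by Nernst, E = +0.351 − (0.0591/2)(3.529) = +0.2467 V.
Then ΔG = −nFE = −2 × 96485 × +0.2467 J/mol = −47.6 kJ/mol.

−47.6 kJ/mol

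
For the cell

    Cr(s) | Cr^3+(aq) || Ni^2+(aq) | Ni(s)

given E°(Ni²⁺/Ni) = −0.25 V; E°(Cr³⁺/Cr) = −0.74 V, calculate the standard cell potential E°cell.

By convention the left-hand electrode in cell notation is the anode (oxidation) and the right-hand electrode is the cathode (reduction).
E°cell = E°(right) − E°(left) = −0.25 − (−0.74) = +0.49 V.

+0.49 V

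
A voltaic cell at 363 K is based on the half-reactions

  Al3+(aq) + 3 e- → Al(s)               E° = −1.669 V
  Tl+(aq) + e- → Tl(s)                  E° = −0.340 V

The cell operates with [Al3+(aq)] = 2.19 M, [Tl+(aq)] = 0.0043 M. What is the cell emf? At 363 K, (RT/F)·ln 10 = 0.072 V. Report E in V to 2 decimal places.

+1.15 V

The Tl⁺/Tl couple has the more positive E°, so it is the cathode; Al³⁺/Al is the anode.
E°cell = E°cat − E°an = −0.340 − (−1.669) = +1.329 V; n = 3.
Balancing gives 3 Tl+(aq) + Al(s) → 3 Tl(s) + Al3+(aq); hence Q = [Al3+(aq)] / [Tl+(aq)]^3 = 2.75×10^7 (log Q = 7.440).
Applying E = E° − (RT ln10/nF)·log Q gives +1.329 − (0.072/3)(7.440) = +1.15 V.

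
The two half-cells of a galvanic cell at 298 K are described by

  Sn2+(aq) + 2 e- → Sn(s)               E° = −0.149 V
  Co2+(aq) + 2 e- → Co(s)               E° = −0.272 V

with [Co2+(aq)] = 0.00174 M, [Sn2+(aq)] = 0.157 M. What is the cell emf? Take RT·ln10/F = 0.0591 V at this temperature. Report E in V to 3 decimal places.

+0.181 V

Since E°(Sn²⁺/Sn) > E°(Co²⁺/Co), Sn²⁺/Sn serves as the cathode.
E°cell = E°cat − E°an = −0.149 − (−0.272) = +0.123 V; n = 2.
The balanced reaction is Sn2+(aq) + Co(s) → Sn(s) + Co2+(aq), so Q = [Co2+(aq)] / [Sn2+(aq)] = 0.0111 and log Q = −1.955.
E = E° − (0.0591/n)·log Q = +0.123 − (0.0591/2)(−1.955) = +0.181 V.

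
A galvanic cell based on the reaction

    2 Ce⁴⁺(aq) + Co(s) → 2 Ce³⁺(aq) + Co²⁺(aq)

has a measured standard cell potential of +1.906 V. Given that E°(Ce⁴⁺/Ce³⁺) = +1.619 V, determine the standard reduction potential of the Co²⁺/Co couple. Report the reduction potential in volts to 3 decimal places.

In the reaction as written the Ce⁴⁺/Ce³⁺ couple is reduced (cathode) and Co²⁺/Co is oxidized (anode), so E°cell = E°(Ce⁴⁺/Ce³⁺) − E°(Co²⁺/Co).
E°(Co²⁺/Co) = E°(cathode) − E°cell = +1.619 − (+1.906) = −0.287 V.

−0.287 V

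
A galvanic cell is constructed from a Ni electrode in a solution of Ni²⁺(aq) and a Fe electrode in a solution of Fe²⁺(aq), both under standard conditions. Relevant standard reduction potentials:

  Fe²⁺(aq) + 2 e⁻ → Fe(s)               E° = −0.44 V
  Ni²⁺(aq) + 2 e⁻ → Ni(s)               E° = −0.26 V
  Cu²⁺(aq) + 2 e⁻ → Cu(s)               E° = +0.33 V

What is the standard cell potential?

+0.18 V

The Ni²⁺/Ni couple has the higher E°, so Ni ion is reduced (cathode) and Fe is oxidized (anode).
E°cell = E°(cathode) − E°(anode) = −0.26 − (−0.44) = +0.18 V.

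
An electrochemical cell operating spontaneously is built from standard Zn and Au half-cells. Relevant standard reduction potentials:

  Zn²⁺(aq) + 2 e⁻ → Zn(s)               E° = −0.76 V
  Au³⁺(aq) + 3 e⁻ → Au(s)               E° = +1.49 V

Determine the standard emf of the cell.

+2.25 V

The Au³⁺/Au couple has the higher E°, so Au ion is reduced (cathode) and Zn is oxidized (anode).
E°cell = E°(cathode) − E°(anode) = +1.49 − (−0.76) = +2.25 V.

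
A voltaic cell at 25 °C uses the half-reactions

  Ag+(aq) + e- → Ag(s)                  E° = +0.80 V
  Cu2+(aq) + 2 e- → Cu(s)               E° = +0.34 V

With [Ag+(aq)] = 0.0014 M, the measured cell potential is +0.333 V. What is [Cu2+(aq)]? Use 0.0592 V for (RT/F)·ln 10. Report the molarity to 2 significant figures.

The Ag⁺/Ag couple has the larger reduction potential, so it is the cathode: E°cell = +0.80 − (+0.34) = +0.46 V and n = 2.
Since E = E° − (0.0592/n)·log Q, log Q = n(E° − E)/0.0592 = 4.291.
The balanced reaction is 2 Ag+(aq) + Cu(s) → 2 Ag(s) + Cu2+(aq), so Q = [Cu2+(aq)] / [Ag+(aq)]^2.
Solving for the unknown gives log [Cu2+(aq)] = −1.417, so [Cu2+(aq)] ≈ 0.038 M.

0.038 M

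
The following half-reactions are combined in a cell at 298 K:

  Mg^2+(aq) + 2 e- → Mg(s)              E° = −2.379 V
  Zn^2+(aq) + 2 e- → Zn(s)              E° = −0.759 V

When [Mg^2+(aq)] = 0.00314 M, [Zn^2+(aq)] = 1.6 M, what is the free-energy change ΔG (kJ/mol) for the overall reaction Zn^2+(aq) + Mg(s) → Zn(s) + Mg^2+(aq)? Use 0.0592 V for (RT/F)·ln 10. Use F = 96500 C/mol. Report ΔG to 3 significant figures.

E°cell = −0.759 − (−2.379) = +1.620 V; the balanced reaction transfers n = 2 electrons.
Here Q = [Mg^2+(aq)] / [Zn^2+(aq)] = 0.00196 (log Q = −2.707), giving E = +1.620 − (0.0592/2)·(−2.707) = +1.7001 V.
ΔG = −nFE = −(2)(96500)(+1.7001) J/mol = −328 kJ/mol.

−328 kJ/mol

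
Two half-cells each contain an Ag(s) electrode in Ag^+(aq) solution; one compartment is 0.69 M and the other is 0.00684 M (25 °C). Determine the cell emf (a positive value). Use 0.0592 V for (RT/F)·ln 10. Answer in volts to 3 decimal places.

For a concentration cell E°cell = 0, since both electrodes use the same couple.
The compartment with the higher Ag^+(aq) concentration (0.69 M) acts as the cathode; ions are reduced there and produced at the dilute (0.00684 M) anode.
With n = 1, Ecell = −(0.0592/1)·log([dilute]/[conc]) = −(0.0592/1)·log(0.00684/0.69) = +0.119 V.

0.119 V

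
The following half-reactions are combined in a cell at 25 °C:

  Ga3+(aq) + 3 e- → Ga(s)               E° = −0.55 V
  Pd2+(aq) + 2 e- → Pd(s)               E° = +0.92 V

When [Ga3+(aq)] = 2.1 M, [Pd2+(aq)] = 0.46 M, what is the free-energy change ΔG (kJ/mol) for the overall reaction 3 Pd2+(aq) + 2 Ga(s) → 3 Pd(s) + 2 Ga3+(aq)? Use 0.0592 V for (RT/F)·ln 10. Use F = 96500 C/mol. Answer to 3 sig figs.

−842 kJ/mol

E°cell = +0.92 − (−0.55) = +1.47 V; the balanced reaction transfers n = 6 electrons.
The reaction quotient is [Ga3+(aq)]^2 / [Pd2+(aq)]^3 = 45.3; by Nernst, E = +1.47 − (0.0592/6)(1.656) = +1.4537 V.
Then ΔG = −nFE = −6 × 96500 × +1.4537 J/mol = −842 kJ/mol.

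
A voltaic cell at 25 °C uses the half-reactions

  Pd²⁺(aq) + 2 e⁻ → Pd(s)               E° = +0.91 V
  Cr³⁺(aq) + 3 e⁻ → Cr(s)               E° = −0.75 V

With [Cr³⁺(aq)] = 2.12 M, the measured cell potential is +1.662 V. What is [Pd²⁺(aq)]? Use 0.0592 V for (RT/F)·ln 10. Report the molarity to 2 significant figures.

1.9 M

Pd²⁺/Pd is the cathode (higher E°); E°cell = +0.91 − (−0.75) = +1.66 V with n = 6.
Rearranging E = E° − (0.0592/n)·log Q gives log Q = 6(+1.66 − (+1.662))/0.0592 = −0.203.
Balancing electrons gives 3 Pd²⁺(aq) + 2 Cr(s) → 3 Pd(s) + 2 Cr³⁺(aq); thus Q = [Cr³⁺(aq)]^2 / [Pd²⁺(aq)]^3.
Substituting the known concentrations and solving, log [Pd²⁺(aq)] = 0.285 and [Pd²⁺(aq)] = 1.9 M.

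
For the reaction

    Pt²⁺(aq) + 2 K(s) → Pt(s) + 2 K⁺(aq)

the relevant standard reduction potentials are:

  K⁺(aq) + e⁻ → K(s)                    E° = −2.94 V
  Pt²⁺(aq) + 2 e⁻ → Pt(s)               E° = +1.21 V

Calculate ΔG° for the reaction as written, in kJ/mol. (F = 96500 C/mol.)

In the reaction as written Pt²⁺(aq) is reduced, so the Pt²⁺/Pt couple is the cathode and K⁺/K is the anode.
E°cell = +1.21 − (−2.94) = +4.15 V; balancing electrons gives n = 2.
ΔG° = −nFE°cell = −(2)(96500)(+4.15) J/mol = −801 kJ/mol.

−801 kJ/mol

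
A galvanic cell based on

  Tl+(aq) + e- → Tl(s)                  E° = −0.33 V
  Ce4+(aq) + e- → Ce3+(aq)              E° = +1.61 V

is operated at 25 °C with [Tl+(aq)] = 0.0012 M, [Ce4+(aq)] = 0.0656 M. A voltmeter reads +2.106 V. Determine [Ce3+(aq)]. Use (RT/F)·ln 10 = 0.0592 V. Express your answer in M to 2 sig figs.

With Ce⁴⁺/Ce³⁺ at the cathode and Tl⁺/Tl at the anode, E°cell = +1.61 − (−0.33) = +1.94 V (n = 1).
Rearranging E = E° − (0.0592/n)·log Q gives log Q = 1(+1.94 − (+2.106))/0.0592 = −2.804.
The balanced reaction is Ce4+(aq) + Tl(s) → Ce3+(aq) + Tl+(aq), so Q = ([Ce3+(aq)]·[Tl+(aq)]) / [Ce4+(aq)].
Solving for the unknown gives log [Ce3+(aq)] = −1.066, so [Ce3+(aq)] ≈ 0.086 M.

0.086 M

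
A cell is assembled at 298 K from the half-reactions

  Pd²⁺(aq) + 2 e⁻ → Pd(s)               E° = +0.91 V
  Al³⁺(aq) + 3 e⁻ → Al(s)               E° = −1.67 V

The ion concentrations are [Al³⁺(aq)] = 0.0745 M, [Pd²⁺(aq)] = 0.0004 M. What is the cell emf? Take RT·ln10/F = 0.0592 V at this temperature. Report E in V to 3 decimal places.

+2.502 V

The Pd²⁺/Pd couple has the more positive E°, so it is the cathode; Al³⁺/Al is the anode.
E°cell = +0.91 − (−1.67) = +2.58 V, with n = 6 electrons transferred.
Balancing gives 3 Pd²⁺(aq) + 2 Al(s) → 3 Pd(s) + 2 Al³⁺(aq); hence Q = [Al³⁺(aq)]^2 / [Pd²⁺(aq)]^3 = 8.67×10^7 (log Q = 7.938).
By the Nernst equation, E = +2.58 − (0.0592/6)·(7.938) = +2.502 V.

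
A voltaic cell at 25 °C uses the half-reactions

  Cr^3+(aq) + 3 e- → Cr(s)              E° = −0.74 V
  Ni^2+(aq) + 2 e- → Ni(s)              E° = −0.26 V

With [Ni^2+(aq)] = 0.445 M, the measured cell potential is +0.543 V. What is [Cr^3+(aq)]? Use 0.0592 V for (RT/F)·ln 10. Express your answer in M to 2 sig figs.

Ni²⁺/Ni is the cathode (higher E°); E°cell = −0.26 − (−0.74) = +0.48 V with n = 6.
Since E = E° − (0.0592/n)·log Q, log Q = n(E° − E)/0.0592 = −6.385.
For 3 Ni^2+(aq) + 2 Cr(s) → 3 Ni(s) + 2 Cr^3+(aq), the reaction quotient is Q = [Cr^3+(aq)]^2 / [Ni^2+(aq)]^3.
Solving for the unknown gives log [Cr^3+(aq)] = −3.720, so [Cr^3+(aq)] ≈ 0.00019 M.

0.00019 M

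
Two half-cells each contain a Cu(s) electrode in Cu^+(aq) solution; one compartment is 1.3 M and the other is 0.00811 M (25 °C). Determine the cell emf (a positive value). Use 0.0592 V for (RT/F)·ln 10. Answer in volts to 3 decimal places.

0.131 V

For a concentration cell E°cell = 0, since both electrodes use the same couple.
The compartment with the higher Cu^+(aq) concentration (1.3 M) acts as the cathode; ions are reduced there and produced at the dilute (0.00811 M) anode.
With n = 1, Ecell = −(0.0592/1)·log([dilute]/[conc]) = −(0.0592/1)·log(0.00811/1.3) = +0.131 V.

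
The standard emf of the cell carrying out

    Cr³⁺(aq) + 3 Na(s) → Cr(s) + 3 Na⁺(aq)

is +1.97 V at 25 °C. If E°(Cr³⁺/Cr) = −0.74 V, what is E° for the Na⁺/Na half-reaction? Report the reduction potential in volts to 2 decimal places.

In the reaction as written the Cr³⁺/Cr couple is reduced (cathode) and Na⁺/Na is oxidized (anode), so E°cell = E°(Cr³⁺/Cr) − E°(Na⁺/Na).
E°(Na⁺/Na) = E°(cathode) − E°cell = −0.74 − (+1.97) = −2.71 V.

−2.71 V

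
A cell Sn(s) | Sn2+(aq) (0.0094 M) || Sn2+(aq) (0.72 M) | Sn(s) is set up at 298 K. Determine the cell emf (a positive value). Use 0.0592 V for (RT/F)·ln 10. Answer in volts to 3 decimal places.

0.056 V

For a concentration cell E°cell = 0, since both electrodes use the same couple.
The compartment with the higher Sn2+(aq) concentration (0.72 M) acts as the cathode; ions are reduced there and produced at the dilute (0.0094 M) anode.
With n = 2, Ecell = −(0.0592/2)·log([dilute]/[conc]) = −(0.0592/2)·log(0.0094/0.72) = +0.056 V.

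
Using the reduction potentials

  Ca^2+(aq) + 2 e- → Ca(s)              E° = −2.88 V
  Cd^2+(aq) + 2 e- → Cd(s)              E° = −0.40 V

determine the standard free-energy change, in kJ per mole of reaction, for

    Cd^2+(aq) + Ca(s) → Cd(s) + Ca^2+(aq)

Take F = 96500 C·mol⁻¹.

−479 kJ/mol

In the reaction as written Cd^2+(aq) is reduced, so the Cd²⁺/Cd couple is the cathode and Ca²⁺/Ca is the anode.
E°cell = −0.40 − (−2.88) = +2.48 V; balancing electrons gives n = 2.
ΔG° = −nFE°cell = −(2)(96500)(+2.48) J/mol = −479 kJ/mol.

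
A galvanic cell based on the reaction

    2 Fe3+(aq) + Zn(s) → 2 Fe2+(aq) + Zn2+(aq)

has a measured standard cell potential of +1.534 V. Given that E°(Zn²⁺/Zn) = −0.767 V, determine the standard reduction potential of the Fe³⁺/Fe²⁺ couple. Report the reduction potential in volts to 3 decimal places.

In the reaction as written the Fe³⁺/Fe²⁺ couple is reduced (cathode) and Zn²⁺/Zn is oxidized (anode), so E°cell = E°(Fe³⁺/Fe²⁺) − E°(Zn²⁺/Zn).
E°(Fe³⁺/Fe²⁺) = E°cell + E°(anode) = +1.534 + (−0.767) = +0.767 V.

+0.767 V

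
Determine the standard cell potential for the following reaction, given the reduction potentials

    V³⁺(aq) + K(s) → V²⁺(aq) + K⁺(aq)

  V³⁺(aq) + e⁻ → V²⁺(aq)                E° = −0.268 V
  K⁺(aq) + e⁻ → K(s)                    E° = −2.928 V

In the reaction as written, V³⁺(aq) is reduced (cathode) and K⁺(aq) is produced by oxidation at the anode.
E°cell = E°(cathode) − E°(anode) = −0.268 − (−2.928) = +2.660 V.
The positive value indicates the reaction is spontaneous as written.

+2.660 V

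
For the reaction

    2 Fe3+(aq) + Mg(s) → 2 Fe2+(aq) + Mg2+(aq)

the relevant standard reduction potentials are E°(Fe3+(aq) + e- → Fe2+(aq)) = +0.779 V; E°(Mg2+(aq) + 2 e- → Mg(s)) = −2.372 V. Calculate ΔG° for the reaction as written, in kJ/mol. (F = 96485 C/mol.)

−608 kJ/mol

In the reaction as written Fe3+(aq) is reduced, so the Fe³⁺/Fe²⁺ couple is the cathode and Mg²⁺/Mg is the anode.
E°cell = +0.779 − (−2.372) = +3.151 V; balancing electrons gives n = 2.
ΔG° = −nFE°cell = −(2)(96485)(+3.151) J/mol = −608 kJ/mol.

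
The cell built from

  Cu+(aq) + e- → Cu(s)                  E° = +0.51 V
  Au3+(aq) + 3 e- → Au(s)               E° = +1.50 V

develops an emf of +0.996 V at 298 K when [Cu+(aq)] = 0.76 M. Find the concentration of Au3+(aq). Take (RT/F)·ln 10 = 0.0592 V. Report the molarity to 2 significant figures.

Au³⁺/Au is the cathode (higher E°); E°cell = +1.50 − (+0.51) = +0.99 V with n = 3.
Rearranging E = E° − (0.0592/n)·log Q gives log Q = 3(+0.99 − (+0.996))/0.0592 = −0.304.
The balanced reaction is Au3+(aq) + 3 Cu(s) → Au(s) + 3 Cu+(aq), so Q = [Cu+(aq)]^3 / [Au3+(aq)].
Solving for the unknown gives log [Au3+(aq)] = −0.054, so [Au3+(aq)] ≈ 0.88 M.

0.88 M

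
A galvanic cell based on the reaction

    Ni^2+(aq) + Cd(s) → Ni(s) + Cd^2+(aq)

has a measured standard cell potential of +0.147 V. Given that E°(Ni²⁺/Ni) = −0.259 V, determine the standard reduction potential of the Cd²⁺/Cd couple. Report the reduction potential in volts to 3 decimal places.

−0.406 V

In the reaction as written the Ni²⁺/Ni couple is reduced (cathode) and Cd²⁺/Cd is oxidized (anode), so E°cell = E°(Ni²⁺/Ni) − E°(Cd²⁺/Cd).
E°(Cd²⁺/Cd) = E°(cathode) − E°cell = −0.259 − (+0.147) = −0.406 V.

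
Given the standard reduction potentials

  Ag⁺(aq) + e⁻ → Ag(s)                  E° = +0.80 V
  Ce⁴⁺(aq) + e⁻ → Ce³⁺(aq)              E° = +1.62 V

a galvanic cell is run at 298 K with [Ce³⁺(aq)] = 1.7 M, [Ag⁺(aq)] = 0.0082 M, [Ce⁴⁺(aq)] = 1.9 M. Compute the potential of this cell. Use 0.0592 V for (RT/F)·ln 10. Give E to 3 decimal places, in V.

+0.946 V

Ce⁴⁺/Ce³⁺ is reduced (cathode, E° = +1.62 V) and Ag⁺/Ag is oxidized (anode).
E°cell = +1.62 − (+0.80) = +0.82 V, with n = 1 electron transferred.
The balanced reaction is Ce⁴⁺(aq) + Ag(s) → Ce³⁺(aq) + Ag⁺(aq), so Q = ([Ce³⁺(aq)]·[Ag⁺(aq)]) / [Ce⁴⁺(aq)] = 0.00734 and log Q = −2.134.
Applying E = E° − (RT ln10/nF)·log Q gives +0.82 − (0.0592/1)(−2.134) = +0.946 V.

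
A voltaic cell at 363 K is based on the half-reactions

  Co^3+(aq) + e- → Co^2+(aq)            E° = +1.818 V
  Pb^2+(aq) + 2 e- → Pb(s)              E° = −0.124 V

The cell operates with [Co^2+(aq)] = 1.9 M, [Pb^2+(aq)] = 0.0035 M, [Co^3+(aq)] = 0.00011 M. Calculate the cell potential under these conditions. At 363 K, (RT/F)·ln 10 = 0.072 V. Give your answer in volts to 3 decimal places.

+1.725 V

Since E°(Co³⁺/Co²⁺) > E°(Pb²⁺/Pb), Co³⁺/Co²⁺ serves as the cathode.
The standard potential is +1.818 − (−0.124) = +1.942 V and the balanced reaction transfers n = 2 electrons.
For the overall reaction 2 Co^3+(aq) + Pb(s) → 2 Co^2+(aq) + Pb^2+(aq), Q = ([Co^2+(aq)]^2·[Pb^2+(aq)]) / [Co^3+(aq)]^2 = 1.04×10^6, giving log Q = 6.019.
By the Nernst equation, E = +1.942 − (0.072/2)·(6.019) = +1.725 V.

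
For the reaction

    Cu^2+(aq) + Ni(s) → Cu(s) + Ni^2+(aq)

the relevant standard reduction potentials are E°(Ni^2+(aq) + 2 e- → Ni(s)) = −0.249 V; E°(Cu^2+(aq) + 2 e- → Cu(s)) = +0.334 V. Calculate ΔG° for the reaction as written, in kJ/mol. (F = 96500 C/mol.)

−113 kJ/mol

In the reaction as written Cu^2+(aq) is reduced, so the Cu²⁺/Cu couple is the cathode and Ni²⁺/Ni is the anode.
E°cell = +0.334 − (−0.249) = +0.583 V; balancing electrons gives n = 2.
ΔG° = −nFE°cell = −(2)(96500)(+0.583) J/mol = −113 kJ/mol.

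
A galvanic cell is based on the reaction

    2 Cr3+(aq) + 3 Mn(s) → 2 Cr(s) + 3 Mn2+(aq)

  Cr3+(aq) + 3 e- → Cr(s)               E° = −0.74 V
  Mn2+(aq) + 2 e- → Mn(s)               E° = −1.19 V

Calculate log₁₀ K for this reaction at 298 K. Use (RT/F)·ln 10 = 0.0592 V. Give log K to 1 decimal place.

The Cr³⁺/Cr couple is reduced (cathode); E°cell = −0.74 − (−1.19) = +0.45 V with n = 6.
At equilibrium E = 0, so log K = nE°cell / 0.0592 = (6)(+0.45) / 0.0592 = 45.6.

log K = 45.6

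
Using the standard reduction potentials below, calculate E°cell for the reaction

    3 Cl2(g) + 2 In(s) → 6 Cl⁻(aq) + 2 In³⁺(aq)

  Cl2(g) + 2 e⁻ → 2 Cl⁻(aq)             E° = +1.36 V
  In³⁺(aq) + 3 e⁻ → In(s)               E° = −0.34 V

In the reaction as written, Cl2(g) is reduced (cathode) and In³⁺(aq) is produced by oxidation at the anode.
E°cell = E°(cathode) − E°(anode) = +1.36 − (−0.34) = +1.70 V.

+1.70 V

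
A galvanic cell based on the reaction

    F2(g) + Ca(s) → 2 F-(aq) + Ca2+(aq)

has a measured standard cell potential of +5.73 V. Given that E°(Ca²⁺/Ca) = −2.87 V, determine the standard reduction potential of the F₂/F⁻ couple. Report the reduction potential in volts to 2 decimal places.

+2.86 V

In the reaction as written the F₂/F⁻ couple is reduced (cathode) and Ca²⁺/Ca is oxidized (anode), so E°cell = E°(F₂/F⁻) − E°(Ca²⁺/Ca).
E°(F₂/F⁻) = E°cell + E°(anode) = +5.73 + (−2.87) = +2.86 V.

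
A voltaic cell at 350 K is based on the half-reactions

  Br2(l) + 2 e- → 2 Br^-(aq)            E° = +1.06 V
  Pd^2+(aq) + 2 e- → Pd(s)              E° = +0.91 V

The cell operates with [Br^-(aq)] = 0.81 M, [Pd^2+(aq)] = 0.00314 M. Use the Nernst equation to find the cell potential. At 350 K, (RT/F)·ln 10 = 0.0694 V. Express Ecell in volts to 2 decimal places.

Br₂/Br⁻ is reduced (cathode, E° = +1.06 V) and Pd²⁺/Pd is oxidized (anode).
E°cell = E°cat − E°an = +1.06 − (+0.91) = +0.15 V; n = 2.
The balanced reaction is Br2(l) + Pd(s) → 2 Br^-(aq) + Pd^2+(aq), so Q = [Br^-(aq)]^2·[Pd^2+(aq)] = 0.00206 and log Q = −2.686.
By the Nernst equation, E = +0.15 − (0.0694/2)·(−2.686) = +0.24 V.

+0.24 V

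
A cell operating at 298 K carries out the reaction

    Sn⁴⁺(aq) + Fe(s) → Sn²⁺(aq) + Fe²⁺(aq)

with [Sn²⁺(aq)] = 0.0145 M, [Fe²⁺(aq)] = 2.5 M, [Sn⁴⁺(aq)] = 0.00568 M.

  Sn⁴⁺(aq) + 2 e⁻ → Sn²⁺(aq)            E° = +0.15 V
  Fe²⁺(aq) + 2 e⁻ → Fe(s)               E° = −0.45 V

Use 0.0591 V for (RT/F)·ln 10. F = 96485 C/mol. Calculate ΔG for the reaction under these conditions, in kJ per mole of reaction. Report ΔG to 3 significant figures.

−111 kJ/mol

The standard cell potential is +0.15 − (−0.45) = +0.60 V, with n = 2 electrons in the balanced equation.
The reaction quotient is ([Sn²⁺(aq)]·[Fe²⁺(aq)]) / [Sn⁴⁺(aq)] = 6.38; by Nernst, E = +0.60 − (0.0591/2)(0.805) = +0.5762 V.
Then ΔG = −nFE = −2 × 96485 × +0.5762 J/mol = −111 kJ/mol.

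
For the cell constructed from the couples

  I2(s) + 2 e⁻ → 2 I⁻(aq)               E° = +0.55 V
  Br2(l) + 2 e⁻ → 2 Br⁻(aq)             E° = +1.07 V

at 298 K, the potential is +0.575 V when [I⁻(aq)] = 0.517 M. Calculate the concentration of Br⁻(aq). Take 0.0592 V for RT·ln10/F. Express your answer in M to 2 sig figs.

0.061 M

The Br₂/Br⁻ couple has the larger reduction potential, so it is the cathode: E°cell = +1.07 − (+0.55) = +0.52 V and n = 2.
Since E = E° − (0.0592/n)·log Q, log Q = n(E° − E)/0.0592 = −1.858.
For Br2(l) + 2 I⁻(aq) → 2 Br⁻(aq) + I2(s), the reaction quotient is Q = [Br⁻(aq)]^2 / [I⁻(aq)]^2.
Isolating [Br⁻(aq)] in Q = 10^{−1.858} yields log [Br⁻(aq)] = −1.216, i.e. 0.061 M.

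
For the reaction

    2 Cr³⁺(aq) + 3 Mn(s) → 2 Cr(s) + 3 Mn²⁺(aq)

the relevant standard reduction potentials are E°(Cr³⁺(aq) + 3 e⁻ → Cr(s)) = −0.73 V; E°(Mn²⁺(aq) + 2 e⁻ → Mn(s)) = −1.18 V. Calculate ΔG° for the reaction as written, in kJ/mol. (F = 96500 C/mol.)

In the reaction as written Cr³⁺(aq) is reduced, so the Cr³⁺/Cr couple is the cathode and Mn²⁺/Mn is the anode.
E°cell = −0.73 − (−1.18) = +0.45 V; balancing electrons gives n = 6.
ΔG° = −nFE°cell = −(6)(96500)(+0.45) J/mol = −261 kJ/mol.

−261 kJ/mol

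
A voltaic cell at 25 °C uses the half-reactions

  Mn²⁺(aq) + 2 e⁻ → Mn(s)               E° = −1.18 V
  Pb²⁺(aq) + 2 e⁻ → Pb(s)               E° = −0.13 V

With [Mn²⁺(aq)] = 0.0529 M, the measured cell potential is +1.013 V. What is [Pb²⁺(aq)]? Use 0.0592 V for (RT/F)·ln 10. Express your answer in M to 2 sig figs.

Pb²⁺/Pb is the cathode (higher E°); E°cell = −0.13 − (−1.18) = +1.05 V with n = 2.
Rearranging E = E° − (0.0592/n)·log Q gives log Q = 2(+1.05 − (+1.013))/0.0592 = 1.250.
For Pb²⁺(aq) + Mn(s) → Pb(s) + Mn²⁺(aq), the reaction quotient is Q = [Mn²⁺(aq)] / [Pb²⁺(aq)].
Substituting the known concentrations and solving, log [Pb²⁺(aq)] = −2.527 and [Pb²⁺(aq)] = 0.0030 M.

0.0030 M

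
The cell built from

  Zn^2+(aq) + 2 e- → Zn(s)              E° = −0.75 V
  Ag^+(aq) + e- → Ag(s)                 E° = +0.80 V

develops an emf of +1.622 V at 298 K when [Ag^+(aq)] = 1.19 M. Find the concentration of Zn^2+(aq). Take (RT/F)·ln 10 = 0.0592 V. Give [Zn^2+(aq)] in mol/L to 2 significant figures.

Ag⁺/Ag is the cathode (higher E°); E°cell = +0.80 − (−0.75) = +1.55 V with n = 2.
Rearranging E = E° − (0.0592/n)·log Q gives log Q = 2(+1.55 − (+1.622))/0.0592 = −2.432.
Balancing electrons gives 2 Ag^+(aq) + Zn(s) → 2 Ag(s) + Zn^2+(aq); thus Q = [Zn^2+(aq)] / [Ag^+(aq)]^2.
Isolating [Zn^2+(aq)] in Q = 10^{−2.432} yields log [Zn^2+(aq)] = −2.281, i.e. 0.0052 M.

0.0052 M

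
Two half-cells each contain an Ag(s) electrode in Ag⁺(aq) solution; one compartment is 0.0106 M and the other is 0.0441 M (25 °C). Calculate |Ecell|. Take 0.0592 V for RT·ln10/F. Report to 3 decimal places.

0.037 V

For a concentration cell E°cell = 0, since both electrodes use the same couple.
The compartment with the higher Ag⁺(aq) concentration (0.0441 M) acts as the cathode; ions are reduced there and produced at the dilute (0.0106 M) anode.
With n = 1, Ecell = −(0.0592/1)·log([dilute]/[conc]) = −(0.0592/1)·log(0.0106/0.0441) = +0.037 V.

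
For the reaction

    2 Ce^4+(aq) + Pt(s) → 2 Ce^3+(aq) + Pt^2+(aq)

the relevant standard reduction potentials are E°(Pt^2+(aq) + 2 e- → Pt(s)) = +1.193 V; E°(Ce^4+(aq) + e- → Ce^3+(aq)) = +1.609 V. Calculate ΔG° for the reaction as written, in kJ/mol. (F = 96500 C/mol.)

−80.3 kJ/mol

In the reaction as written Ce^4+(aq) is reduced, so the Ce⁴⁺/Ce³⁺ couple is the cathode and Pt²⁺/Pt is the anode.
E°cell = +1.609 − (+1.193) = +0.416 V; balancing electrons gives n = 2.
ΔG° = −nFE°cell = −(2)(96500)(+0.416) J/mol = −80.3 kJ/mol.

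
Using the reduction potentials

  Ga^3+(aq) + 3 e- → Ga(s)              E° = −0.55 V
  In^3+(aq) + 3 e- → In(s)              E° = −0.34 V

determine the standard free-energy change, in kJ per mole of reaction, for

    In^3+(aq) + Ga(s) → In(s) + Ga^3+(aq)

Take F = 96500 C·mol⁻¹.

In the reaction as written In^3+(aq) is reduced, so the In³⁺/In couple is the cathode and Ga³⁺/Ga is the anode.
E°cell = −0.34 − (−0.55) = +0.21 V; balancing electrons gives n = 3.
ΔG° = −nFE°cell = −(3)(96500)(+0.21) J/mol = −60.8 kJ/mol.

−60.8 kJ/mol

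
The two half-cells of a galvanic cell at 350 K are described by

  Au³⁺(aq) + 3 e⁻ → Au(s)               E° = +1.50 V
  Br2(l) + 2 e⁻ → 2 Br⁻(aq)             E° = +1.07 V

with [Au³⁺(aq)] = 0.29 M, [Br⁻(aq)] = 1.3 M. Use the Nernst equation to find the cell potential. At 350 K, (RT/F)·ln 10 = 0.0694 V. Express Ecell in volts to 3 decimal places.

Since E°(Au³⁺/Au) > E°(Br₂/Br⁻), Au³⁺/Au serves as the cathode.
E°cell = +1.50 − (+1.07) = +0.43 V, with n = 6 electrons transferred.
For the overall reaction 2 Au³⁺(aq) + 6 Br⁻(aq) → 2 Au(s) + 3 Br2(l), Q = 1 / ([Au³⁺(aq)]^2·[Br⁻(aq)]^6) = 2.46, giving log Q = 0.392.
E = E° − (0.0694/n)·log Q = +0.43 − (0.0694/6)(0.392) = +0.425 V.

+0.425 V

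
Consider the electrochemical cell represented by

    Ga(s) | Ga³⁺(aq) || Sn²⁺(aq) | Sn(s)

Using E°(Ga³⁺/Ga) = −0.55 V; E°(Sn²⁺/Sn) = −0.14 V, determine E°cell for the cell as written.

+0.41 V

By convention the left-hand electrode in cell notation is the anode (oxidation) and the right-hand electrode is the cathode (reduction).
E°cell = E°(right) − E°(left) = −0.14 − (−0.55) = +0.41 V.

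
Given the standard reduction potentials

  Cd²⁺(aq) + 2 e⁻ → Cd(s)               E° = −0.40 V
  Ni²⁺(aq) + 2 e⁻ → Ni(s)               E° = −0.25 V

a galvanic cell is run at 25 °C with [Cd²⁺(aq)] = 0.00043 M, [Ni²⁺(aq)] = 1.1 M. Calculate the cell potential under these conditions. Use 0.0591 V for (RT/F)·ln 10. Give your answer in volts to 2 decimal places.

+0.25 V

Ni²⁺/Ni is reduced (cathode, E° = −0.25 V) and Cd²⁺/Cd is oxidized (anode).
E°cell = −0.25 − (−0.40) = +0.15 V, with n = 2 electrons transferred.
Balancing gives Ni²⁺(aq) + Cd(s) → Ni(s) + Cd²⁺(aq); hence Q = [Cd²⁺(aq)] / [Ni²⁺(aq)] = 0.000391 (log Q = −3.408).
By the Nernst equation, E = +0.15 − (0.0591/2)·(−3.408) = +0.25 V.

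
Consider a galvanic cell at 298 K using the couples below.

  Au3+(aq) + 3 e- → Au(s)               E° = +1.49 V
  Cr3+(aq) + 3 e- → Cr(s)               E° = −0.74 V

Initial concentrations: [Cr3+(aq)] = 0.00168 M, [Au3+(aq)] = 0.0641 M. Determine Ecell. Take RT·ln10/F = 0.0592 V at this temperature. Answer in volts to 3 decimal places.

Since E°(Au³⁺/Au) > E°(Cr³⁺/Cr), Au³⁺/Au serves as the cathode.
E°cell = E°cat − E°an = +1.49 − (−0.74) = +2.23 V; n = 3.
Balancing gives Au3+(aq) + Cr(s) → Au(s) + Cr3+(aq); hence Q = [Cr3+(aq)] / [Au3+(aq)] = 0.0262 (log Q = −1.582).
Applying E = E° − (RT ln10/nF)·log Q gives +2.23 − (0.0592/3)(−1.582) = +2.261 V.

+2.261 V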